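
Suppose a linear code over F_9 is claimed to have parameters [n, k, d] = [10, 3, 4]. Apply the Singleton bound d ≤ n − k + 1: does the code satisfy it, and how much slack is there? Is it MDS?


Singleton RHS = n − k + 1 = 8, slack = 4, bound satisfied, not MDS.

Singleton bound: d ≤ n − k + 1.
Here n = 10, k = 3, so n − k + 1 = 8.
Given d = 4, check d ≤ 8: YES.
Slack = (n − k + 1) − d = 4.
The code is NOT MDS (slack = 4 > 0).
Description: the claimed parameters are [10, 3, 4]_9; such a code would be non-MDS.


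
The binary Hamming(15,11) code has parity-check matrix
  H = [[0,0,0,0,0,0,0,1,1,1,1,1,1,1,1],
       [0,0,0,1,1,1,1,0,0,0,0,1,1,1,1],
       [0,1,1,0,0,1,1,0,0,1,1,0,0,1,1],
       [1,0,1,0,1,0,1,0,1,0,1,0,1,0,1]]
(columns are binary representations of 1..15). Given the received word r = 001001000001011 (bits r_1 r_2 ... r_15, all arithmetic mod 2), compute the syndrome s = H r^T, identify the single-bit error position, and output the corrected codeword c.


s = (1, 0, 0, 0)^T, error position = 8, corrected codeword c = 001001010001011

Compute s = H r^T mod 2 one row at a time:
  s_1 = 0 + 0 + 0 + 0 + 1 + 0 + 1 + 1 = 3 ≡ 1 (mod 2).
  s_2 = 0 + 0 + 1 + 0 + 1 + 0 + 1 + 1 = 4 ≡ 0 (mod 2).
  s_3 = 0 + 1 + 1 + 0 + 0 + 0 + 1 + 1 = 4 ≡ 0 (mod 2).
  s_4 = 0 + 1 + 0 + 0 + 0 + 0 + 0 + 1 = 2 ≡ 0 (mod 2).
s = (1, 0, 0, 0)^T — this equals column 8 of H (binary 1000), so error is at position 8.
Correct: flip bit 8 of r = 001001000001011 to get c = 001001010001011.


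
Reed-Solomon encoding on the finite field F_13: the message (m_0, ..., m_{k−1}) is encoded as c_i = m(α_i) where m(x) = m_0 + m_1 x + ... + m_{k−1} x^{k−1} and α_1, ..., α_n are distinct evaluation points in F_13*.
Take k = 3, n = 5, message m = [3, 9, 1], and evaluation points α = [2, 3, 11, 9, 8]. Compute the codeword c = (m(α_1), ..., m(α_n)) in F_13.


c = [12, 0, 2, 9, 9]

Message polynomial: m(x) = 3 + 9·x + 1·x^2 (mod 13).
For each evaluation point α_i, compute m(α_i) mod 13:
  α_1 = 2: Horner steps 1 → 11 → 12, so m(2) = 12.
  α_2 = 3: Horner steps 1 → 12 → 0, so m(3) = 0.
  α_3 = 11: Horner steps 1 → 7 → 2, so m(11) = 2.
  α_4 = 9: Horner steps 1 → 5 → 9, so m(9) = 9.
  α_5 = 8: Horner steps 1 → 4 → 9, so m(8) = 9.
Codeword c = [12, 0, 2, 9, 9] ∈ F_13^5.


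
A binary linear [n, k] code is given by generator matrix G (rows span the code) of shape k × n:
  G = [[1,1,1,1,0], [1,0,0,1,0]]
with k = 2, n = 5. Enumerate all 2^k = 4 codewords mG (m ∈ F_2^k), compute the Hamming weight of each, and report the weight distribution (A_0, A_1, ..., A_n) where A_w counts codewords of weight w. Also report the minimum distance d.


Weight distribution: A_0 = 1, A_2 = 2, A_4 = 1. Minimum distance d = 2.

Enumerate all 2^2 = 4 messages m ∈ F_2^2.
For each, compute codeword c = mG in F_2^5, then tally its weight.
  m = 00 → c = 00000, weight = 0.
  m = 10 → c = 11110, weight = 4.
  m = 01 → c = 10010, weight = 2.
  m = 11 → c = 01100, weight = 2.
Tally weights:
  weight 0: 1 codewords.
  weight 2: 2 codewords.
  weight 4: 1 codewords.
Minimum distance d = smallest w > 0 with A_w > 0 = 2.
Sanity: Σ A_w = 4 = 2^2 = 4 ✓.


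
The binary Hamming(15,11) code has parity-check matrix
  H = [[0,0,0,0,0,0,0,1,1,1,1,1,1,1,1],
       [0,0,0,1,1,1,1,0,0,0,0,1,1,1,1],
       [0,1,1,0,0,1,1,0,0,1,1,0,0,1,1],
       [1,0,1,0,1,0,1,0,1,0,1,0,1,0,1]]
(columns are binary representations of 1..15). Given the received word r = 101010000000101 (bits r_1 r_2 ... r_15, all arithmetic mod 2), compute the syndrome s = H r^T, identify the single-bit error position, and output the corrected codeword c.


s = (0, 1, 0, 1)^T, error position = 5, corrected codeword c = 101000000000101

Compute s = H r^T mod 2 one row at a time:
  s_1 = 0 + 0 + 0 + 0 + 0 + 1 + 0 + 1 = 2 ≡ 0 (mod 2).
  s_2 = 0 + 1 + 0 + 0 + 0 + 1 + 0 + 1 = 3 ≡ 1 (mod 2).
  s_3 = 0 + 1 + 0 + 0 + 0 + 0 + 0 + 1 = 2 ≡ 0 (mod 2).
  s_4 = 1 + 1 + 1 + 0 + 0 + 0 + 1 + 1 = 5 ≡ 1 (mod 2).
s = (0, 1, 0, 1)^T — this equals column 5 of H (binary 0101), so error is at position 5.
Correct: flip bit 5 of r = 101010000000101 to get c = 101000000000101.


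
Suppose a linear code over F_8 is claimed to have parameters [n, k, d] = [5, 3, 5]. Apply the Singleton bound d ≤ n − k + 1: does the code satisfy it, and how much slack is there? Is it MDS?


Singleton RHS = n − k + 1 = 3, slack = -2, bound violated (no such code; not MDS).

Singleton bound: d ≤ n − k + 1.
Here n = 5, k = 3, so n − k + 1 = 3.
Given d = 5, check d ≤ 3: NO.
Slack = (n − k + 1) − d = -2.
The slack is negative: d = 5 exceeds n − k + 1 = 3 by 2, so the Singleton bound is violated and no linear [5, 3, 5]_8 code can exist. In particular it is not MDS (MDS requires d = n − k + 1 exactly).
Description: the claimed parameters are [5, 3, 5]_8; such a code would be impossible (violates the Singleton bound).


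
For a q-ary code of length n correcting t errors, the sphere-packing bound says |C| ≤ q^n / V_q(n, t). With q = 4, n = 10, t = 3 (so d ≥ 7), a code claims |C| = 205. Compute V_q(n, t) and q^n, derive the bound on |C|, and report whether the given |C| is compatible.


V_q(n, t) = 3676, q^n = 1048576, Hamming bound = 285, |C| = 205 ≤ bound (satisfied).

Step 1: Compute V_q(n, t) = Σ_{j=0}^3 C(n, j) (q−1)^j.
  j = 0: C(10,0)·(3)^0 = 1·1 = 1.
  j = 1: C(10,1)·(3)^1 = 10·3 = 30.
  j = 2: C(10,2)·(3)^2 = 45·9 = 405.
  j = 3: C(10,3)·(3)^3 = 120·27 = 3240.
  V_q(n, t) = 1 + 30 + 405 + 3240 = 3676.
Step 2: q^n = 4^10 = 1048576.
Step 3: Hamming bound ⌊q^n / V_q(n,t)⌋ = ⌊1048576/3676⌋ = 285.
Step 4: Compare |C| = 205 to 285: satisfied.
The claimed |C| lies below the Hamming bound.


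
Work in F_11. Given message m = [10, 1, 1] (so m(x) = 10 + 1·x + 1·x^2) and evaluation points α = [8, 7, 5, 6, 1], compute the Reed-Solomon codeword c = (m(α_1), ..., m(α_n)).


c = [5, 0, 7, 8, 1]

Message polynomial: m(x) = 10 + 1·x + 1·x^2 (mod 11).
For each evaluation point α_i, compute m(α_i) mod 11:
  α_1 = 8: Horner steps 1 → 9 → 5, so m(8) = 5.
  α_2 = 7: Horner steps 1 → 8 → 0, so m(7) = 0.
  α_3 = 5: Horner steps 1 → 6 → 7, so m(5) = 7.
  α_4 = 6: Horner steps 1 → 7 → 8, so m(6) = 8.
  α_5 = 1: Horner steps 1 → 2 → 1, so m(1) = 1.
Codeword c = [5, 0, 7, 8, 1] ∈ F_11^5.


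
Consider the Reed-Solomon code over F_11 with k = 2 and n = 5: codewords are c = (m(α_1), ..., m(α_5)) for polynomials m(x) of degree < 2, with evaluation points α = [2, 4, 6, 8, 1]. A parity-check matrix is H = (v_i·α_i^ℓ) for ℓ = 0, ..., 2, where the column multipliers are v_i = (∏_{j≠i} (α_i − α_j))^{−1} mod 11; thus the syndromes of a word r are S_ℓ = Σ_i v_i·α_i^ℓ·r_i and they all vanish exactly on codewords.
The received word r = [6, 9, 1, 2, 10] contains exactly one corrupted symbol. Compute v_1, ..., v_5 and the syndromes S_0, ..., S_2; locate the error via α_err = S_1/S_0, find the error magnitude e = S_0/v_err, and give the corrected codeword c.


S = (7, 1, 8), error at position 4, error magnitude e = 9, c = [6, 9, 1, 4, 10].

Step 1: column multipliers v_i = (∏_{j≠i}(α_i − α_j))^{−1} mod 11.
  i = 1 (α = 2): (2−4)(2−6)(2−8)(2−1) = (−2)·(−4)·(−6)·1 = −48 ≡ 7, so v_1 = 7^{−1} = 8 (mod 11).
  i = 2 (α = 4): (4−2)(4−6)(4−8)(4−1) = 2·(−2)·(−4)·3 = 48 ≡ 4, so v_2 = 4^{−1} = 3 (mod 11).
  i = 3 (α = 6): (6−2)(6−4)(6−8)(6−1) = 4·2·(−2)·5 = −80 ≡ 8, so v_3 = 8^{−1} = 7 (mod 11).
  i = 4 (α = 8): (8−2)(8−4)(8−6)(8−1) = 6·4·2·7 = 336 ≡ 6, so v_4 = 6^{−1} = 2 (mod 11).
  i = 5 (α = 1): (1−2)(1−4)(1−6)(1−8) = (−1)·(−3)·(−5)·(−7) = 105 ≡ 6, so v_5 = 6^{−1} = 2 (mod 11).
  v = [8, 3, 7, 2, 2].
Step 2: syndromes of r = [6, 9, 1, 2, 10] (all sums mod 11).
  S_0 = Σ v_i r_i = 8·6 + 3·9 + 7·1 + 2·2 + 2·10 = 106 ≡ 7.
  S_1 = Σ v_i α_i r_i = 8·2·6 + 3·4·9 + 7·6·1 + 2·8·2 + 2·1·10 = 298 ≡ 1.
  α_i^2 mod 11 = [4, 5, 3, 9, 1].
  S_2 = Σ v_i α_i^2 r_i = 8·4·6 + 3·5·9 + 7·3·1 + 2·9·2 + 2·1·10 = 404 ≡ 8.
  S = (7, 1, 8) ≠ 0, so r is not a codeword (an error is present).
Step 3: locate the error. For a single error e at position i, S_ℓ = v_i·e·α_i^ℓ, so α_err = S_1/S_0.
  S_0^{−1} = 7^{−1} = 8 (mod 11), so α_err = 1·8 = 8 ≡ 8 = α_4. Error position i = 4.
  Consistency check: S_2/S_1 = 8·1 = 8 ≡ 8 = α_err ✓ (single-error assumption holds).
Step 4: error magnitude e = S_0/v_4 = S_0·∏_{j≠4}(α_4 − α_j) = 7·6 = 42 ≡ 9 (mod 11).
Step 5: correct position 4: c_4 = r_4 − e = 2 − 9 ≡ 4 (mod 11). Hence c = [6, 9, 1, 4, 10].
  Check: interpolating c through the α_i gives m(x) = 3 + 7·x (degree < 2) with m(α_i) = c_i for every i, so c is indeed a codeword.


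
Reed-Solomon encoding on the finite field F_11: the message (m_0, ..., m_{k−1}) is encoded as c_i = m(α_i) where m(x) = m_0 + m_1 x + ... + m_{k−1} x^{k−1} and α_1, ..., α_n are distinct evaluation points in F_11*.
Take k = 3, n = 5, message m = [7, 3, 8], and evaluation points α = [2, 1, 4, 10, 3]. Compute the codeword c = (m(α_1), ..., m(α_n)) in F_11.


c = [1, 7, 4, 1, 0]

Message polynomial: m(x) = 7 + 3·x + 8·x^2 (mod 11).
For each evaluation point α_i, compute m(α_i) mod 11:
  α_1 = 2: Horner steps 8 → 8 → 1, so m(2) = 1.
  α_2 = 1: Horner steps 8 → 0 → 7, so m(1) = 7.
  α_3 = 4: Horner steps 8 → 2 → 4, so m(4) = 4.
  α_4 = 10: Horner steps 8 → 6 → 1, so m(10) = 1.
  α_5 = 3: Horner steps 8 → 5 → 0, so m(3) = 0.
Codeword c = [1, 7, 4, 1, 0] ∈ F_11^5.


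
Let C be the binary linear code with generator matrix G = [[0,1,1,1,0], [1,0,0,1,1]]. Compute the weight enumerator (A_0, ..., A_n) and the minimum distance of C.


Weight distribution: A_0 = 1, A_3 = 2, A_4 = 1. Minimum distance d = 3.

Enumerate all 2^2 = 4 messages m ∈ F_2^2.
For each, compute codeword c = mG in F_2^5, then tally its weight.
  m = 00 → c = 00000, weight = 0.
  m = 10 → c = 01110, weight = 3.
  m = 01 → c = 10011, weight = 3.
  m = 11 → c = 11101, weight = 4.
Tally weights:
  weight 0: 1 codewords.
  weight 3: 2 codewords.
  weight 4: 1 codewords.
Minimum distance d = smallest w > 0 with A_w > 0 = 3.
Sanity: Σ A_w = 4 = 2^2 = 4 ✓.


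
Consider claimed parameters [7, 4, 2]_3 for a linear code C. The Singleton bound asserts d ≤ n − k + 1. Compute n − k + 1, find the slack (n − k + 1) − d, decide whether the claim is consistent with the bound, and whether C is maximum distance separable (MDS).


Singleton RHS = n − k + 1 = 4, slack = 2, bound satisfied, not MDS.

Singleton bound: d ≤ n − k + 1.
Here n = 7, k = 4, so n − k + 1 = 4.
Given d = 2, check d ≤ 4: YES.
Slack = (n − k + 1) − d = 2.
The code is NOT MDS (slack = 2 > 0).
Description: the claimed parameters are [7, 4, 2]_3; such a code would be non-MDS.


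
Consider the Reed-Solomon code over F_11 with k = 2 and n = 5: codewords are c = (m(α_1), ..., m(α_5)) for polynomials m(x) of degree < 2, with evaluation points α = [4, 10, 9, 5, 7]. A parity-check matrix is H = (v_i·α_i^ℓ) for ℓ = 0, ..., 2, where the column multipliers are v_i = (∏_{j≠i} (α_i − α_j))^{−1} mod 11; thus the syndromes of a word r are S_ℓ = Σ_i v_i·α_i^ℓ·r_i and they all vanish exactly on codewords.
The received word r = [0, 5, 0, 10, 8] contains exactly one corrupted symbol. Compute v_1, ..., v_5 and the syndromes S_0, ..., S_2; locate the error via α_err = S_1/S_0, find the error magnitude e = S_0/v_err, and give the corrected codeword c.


S = (4, 3, 5), error at position 3, error magnitude e = 5, c = [0, 5, 6, 10, 8].

Step 1: column multipliers v_i = (∏_{j≠i}(α_i − α_j))^{−1} mod 11.
  i = 1 (α = 4): (4−10)(4−9)(4−5)(4−7) = (−6)·(−5)·(−1)·(−3) = 90 ≡ 2, so v_1 = 2^{−1} = 6 (mod 11).
  i = 2 (α = 10): (10−4)(10−9)(10−5)(10−7) = 6·1·5·3 = 90 ≡ 2, so v_2 = 2^{−1} = 6 (mod 11).
  i = 3 (α = 9): (9−4)(9−10)(9−5)(9−7) = 5·(−1)·4·2 = −40 ≡ 4, so v_3 = 4^{−1} = 3 (mod 11).
  i = 4 (α = 5): (5−4)(5−10)(5−9)(5−7) = 1·(−5)·(−4)·(−2) = −40 ≡ 4, so v_4 = 4^{−1} = 3 (mod 11).
  i = 5 (α = 7): (7−4)(7−10)(7−9)(7−5) = 3·(−3)·(−2)·2 = 36 ≡ 3, so v_5 = 3^{−1} = 4 (mod 11).
  v = [6, 6, 3, 3, 4].
Step 2: syndromes of r = [0, 5, 0, 10, 8] (all sums mod 11).
  S_0 = Σ v_i r_i = 6·0 + 6·5 + 3·0 + 3·10 + 4·8 = 92 ≡ 4.
  S_1 = Σ v_i α_i r_i = 6·4·0 + 6·10·5 + 3·9·0 + 3·5·10 + 4·7·8 = 674 ≡ 3.
  α_i^2 mod 11 = [5, 1, 4, 3, 5].
  S_2 = Σ v_i α_i^2 r_i = 6·5·0 + 6·1·5 + 3·4·0 + 3·3·10 + 4·5·8 = 280 ≡ 5.
  S = (4, 3, 5) ≠ 0, so r is not a codeword (an error is present).
Step 3: locate the error. For a single error e at position i, S_ℓ = v_i·e·α_i^ℓ, so α_err = S_1/S_0.
  S_0^{−1} = 4^{−1} = 3 (mod 11), so α_err = 3·3 = 9 ≡ 9 = α_3. Error position i = 3.
  Consistency check: S_2/S_1 = 5·4 = 20 ≡ 9 = α_err ✓ (single-error assumption holds).
Step 4: error magnitude e = S_0/v_3 = S_0·∏_{j≠3}(α_3 − α_j) = 4·4 = 16 ≡ 5 (mod 11).
Step 5: correct position 3: c_3 = r_3 − e = 0 − 5 ≡ 6 (mod 11). Hence c = [0, 5, 6, 10, 8].
  Check: interpolating c through the α_i gives m(x) = 4 + 10·x (degree < 2) with m(α_i) = c_i for every i, so c is indeed a codeword.


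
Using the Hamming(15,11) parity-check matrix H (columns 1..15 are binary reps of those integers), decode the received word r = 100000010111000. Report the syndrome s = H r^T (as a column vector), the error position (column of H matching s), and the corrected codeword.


s = (0, 1, 0, 0)^T, error position = 4, corrected codeword c = 100100010111000

Compute s = H r^T mod 2 one row at a time:
  s_1 = 1 + 0 + 1 + 1 + 1 + 0 + 0 + 0 = 4 ≡ 0 (mod 2).
  s_2 = 0 + 0 + 0 + 0 + 1 + 0 + 0 + 0 = 1 ≡ 1 (mod 2).
  s_3 = 0 + 0 + 0 + 0 + 1 + 1 + 0 + 0 = 2 ≡ 0 (mod 2).
  s_4 = 1 + 0 + 0 + 0 + 0 + 1 + 0 + 0 = 2 ≡ 0 (mod 2).
s = (0, 1, 0, 0)^T — this equals column 4 of H (binary 0100), so error is at position 4.
Correct: flip bit 4 of r = 100000010111000 to get c = 100100010111000.


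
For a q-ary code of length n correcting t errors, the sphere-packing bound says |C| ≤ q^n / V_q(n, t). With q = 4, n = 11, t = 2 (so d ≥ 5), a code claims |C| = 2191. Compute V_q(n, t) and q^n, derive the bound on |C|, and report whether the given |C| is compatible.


V_q(n, t) = 529, q^n = 4194304, Hamming bound = 7928, |C| = 2191 ≤ bound (satisfied).

Step 1: Compute V_q(n, t) = Σ_{j=0}^2 C(n, j) (q−1)^j.
  j = 0: C(11,0)·(3)^0 = 1·1 = 1.
  j = 1: C(11,1)·(3)^1 = 11·3 = 33.
  j = 2: C(11,2)·(3)^2 = 55·9 = 495.
  V_q(n, t) = 1 + 33 + 495 = 529.
Step 2: q^n = 4^11 = 4194304.
Step 3: Hamming bound ⌊q^n / V_q(n,t)⌋ = ⌊4194304/529⌋ = 7928.
Step 4: Compare |C| = 2191 to 7928: satisfied.
The claimed |C| lies below the Hamming bound.


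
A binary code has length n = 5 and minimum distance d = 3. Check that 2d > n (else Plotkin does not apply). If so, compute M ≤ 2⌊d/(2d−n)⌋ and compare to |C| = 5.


Plotkin bound M ≤ 6; given |C| = 5 ≤ bound (satisfied).

Check applicability: 2d = 6, n = 5.
2d − n = 1 > 0, so Plotkin applies.
Compute d/(2d−n) = 3/1 ≈ 3.0000.
⌊d/(2d−n)⌋ = 3.
Plotkin bound: M ≤ 2·3 = 6.
Given |C| = 5, check: satisfied.
This |C| is below the Plotkin bound.


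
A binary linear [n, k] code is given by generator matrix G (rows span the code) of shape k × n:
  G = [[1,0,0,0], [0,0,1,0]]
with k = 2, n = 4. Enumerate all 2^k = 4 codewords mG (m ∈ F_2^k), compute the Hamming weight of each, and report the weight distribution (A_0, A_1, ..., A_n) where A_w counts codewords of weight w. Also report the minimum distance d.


Weight distribution: A_0 = 1, A_1 = 2, A_2 = 1. Minimum distance d = 1.

Enumerate all 2^2 = 4 messages m ∈ F_2^2.
For each, compute codeword c = mG in F_2^4, then tally its weight.
  m = 00 → c = 0000, weight = 0.
  m = 10 → c = 1000, weight = 1.
  m = 01 → c = 0010, weight = 1.
  m = 11 → c = 1010, weight = 2.
Tally weights:
  weight 0: 1 codewords.
  weight 1: 2 codewords.
  weight 2: 1 codewords.
Minimum distance d = smallest w > 0 with A_w > 0 = 1.
Sanity: Σ A_w = 4 = 2^2 = 4 ✓.


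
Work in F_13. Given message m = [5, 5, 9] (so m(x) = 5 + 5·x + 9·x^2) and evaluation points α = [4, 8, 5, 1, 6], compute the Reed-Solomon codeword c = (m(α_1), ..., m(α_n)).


c = [0, 10, 8, 6, 8]

Message polynomial: m(x) = 5 + 5·x + 9·x^2 (mod 13).
For each evaluation point α_i, compute m(α_i) mod 13:
  α_1 = 4: Horner steps 9 → 2 → 0, so m(4) = 0.
  α_2 = 8: Horner steps 9 → 12 → 10, so m(8) = 10.
  α_3 = 5: Horner steps 9 → 11 → 8, so m(5) = 8.
  α_4 = 1: Horner steps 9 → 1 → 6, so m(1) = 6.
  α_5 = 6: Horner steps 9 → 7 → 8, so m(6) = 8.
Codeword c = [0, 10, 8, 6, 8] ∈ F_13^5.


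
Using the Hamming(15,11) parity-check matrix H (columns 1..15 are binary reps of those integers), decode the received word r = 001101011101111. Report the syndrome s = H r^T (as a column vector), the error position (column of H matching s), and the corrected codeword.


s = (1, 0, 1, 0)^T, error position = 10, corrected codeword c = 001101011001111

Compute s = H r^T mod 2 one row at a time:
  s_1 = 1 + 1 + 1 + 0 + 1 + 1 + 1 + 1 = 7 ≡ 1 (mod 2).
  s_2 = 1 + 0 + 1 + 0 + 1 + 1 + 1 + 1 = 6 ≡ 0 (mod 2).
  s_3 = 0 + 1 + 1 + 0 + 1 + 0 + 1 + 1 = 5 ≡ 1 (mod 2).
  s_4 = 0 + 1 + 0 + 0 + 1 + 0 + 1 + 1 = 4 ≡ 0 (mod 2).
s = (1, 0, 1, 0)^T — this equals column 10 of H (binary 1010), so error is at position 10.
Correct: flip bit 10 of r = 001101011101111 to get c = 001101011001111.


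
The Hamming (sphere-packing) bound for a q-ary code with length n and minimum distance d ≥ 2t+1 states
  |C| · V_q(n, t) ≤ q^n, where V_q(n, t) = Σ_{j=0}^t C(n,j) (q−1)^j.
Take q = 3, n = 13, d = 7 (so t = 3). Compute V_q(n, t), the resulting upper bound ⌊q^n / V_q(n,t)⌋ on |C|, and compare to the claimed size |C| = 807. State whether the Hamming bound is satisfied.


V_q(n, t) = 2627, q^n = 1594323, Hamming bound = 606, |C| = 807 > bound (violated).

Step 1: Compute V_q(n, t) = Σ_{j=0}^3 C(n, j) (q−1)^j.
  j = 0: C(13,0)·(2)^0 = 1·1 = 1.
  j = 1: C(13,1)·(2)^1 = 13·2 = 26.
  j = 2: C(13,2)·(2)^2 = 78·4 = 312.
  j = 3: C(13,3)·(2)^3 = 286·8 = 2288.
  V_q(n, t) = 1 + 26 + 312 + 2288 = 2627.
Step 2: q^n = 3^13 = 1594323.
Step 3: Hamming bound ⌊q^n / V_q(n,t)⌋ = ⌊1594323/2627⌋ = 606.
Step 4: Compare |C| = 807 to 606: violated.
The claimed |C| lies above the Hamming bound, so no 3-ary code of length 13 with d ≥ 7 can have 807 codewords.


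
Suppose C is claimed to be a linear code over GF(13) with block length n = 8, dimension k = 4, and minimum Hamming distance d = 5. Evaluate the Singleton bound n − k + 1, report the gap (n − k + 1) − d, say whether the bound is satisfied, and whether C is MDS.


Singleton RHS = n − k + 1 = 5, slack = 0, bound satisfied, MDS.

Singleton bound: d ≤ n − k + 1.
Here n = 8, k = 4, so n − k + 1 = 5.
Given d = 5, check d ≤ 5: YES.
Slack = (n − k + 1) − d = 0.
The code is MDS (slack = 0).
Description: the claimed parameters are [8, 4, 5]_13; such a code would be MDS (meets Singleton bound).


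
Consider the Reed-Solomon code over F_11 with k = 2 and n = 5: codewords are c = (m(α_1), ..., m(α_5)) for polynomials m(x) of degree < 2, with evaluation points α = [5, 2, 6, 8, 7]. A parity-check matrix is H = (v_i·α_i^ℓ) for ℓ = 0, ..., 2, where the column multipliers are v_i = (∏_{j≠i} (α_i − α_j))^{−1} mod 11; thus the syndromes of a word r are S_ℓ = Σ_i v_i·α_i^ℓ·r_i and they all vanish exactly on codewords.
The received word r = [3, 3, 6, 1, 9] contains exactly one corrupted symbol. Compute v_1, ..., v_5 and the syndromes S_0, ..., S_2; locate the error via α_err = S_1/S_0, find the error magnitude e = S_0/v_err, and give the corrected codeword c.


S = (8, 5, 10), error at position 2, error magnitude e = 9, c = [3, 5, 6, 1, 9].

Step 1: column multipliers v_i = (∏_{j≠i}(α_i − α_j))^{−1} mod 11.
  i = 1 (α = 5): (5−2)(5−6)(5−8)(5−7) = 3·(−1)·(−3)·(−2) = −18 ≡ 4, so v_1 = 4^{−1} = 3 (mod 11).
  i = 2 (α = 2): (2−5)(2−6)(2−8)(2−7) = (−3)·(−4)·(−6)·(−5) = 360 ≡ 8, so v_2 = 8^{−1} = 7 (mod 11).
  i = 3 (α = 6): (6−5)(6−2)(6−8)(6−7) = 1·4·(−2)·(−1) = 8 ≡ 8, so v_3 = 8^{−1} = 7 (mod 11).
  i = 4 (α = 8): (8−5)(8−2)(8−6)(8−7) = 3·6·2·1 = 36 ≡ 3, so v_4 = 3^{−1} = 4 (mod 11).
  i = 5 (α = 7): (7−5)(7−2)(7−6)(7−8) = 2·5·1·(−1) = −10 ≡ 1, so v_5 = 1^{−1} = 1 (mod 11).
  v = [3, 7, 7, 4, 1].
Step 2: syndromes of r = [3, 3, 6, 1, 9] (all sums mod 11).
  S_0 = Σ v_i r_i = 3·3 + 7·3 + 7·6 + 4·1 + 1·9 = 85 ≡ 8.
  S_1 = Σ v_i α_i r_i = 3·5·3 + 7·2·3 + 7·6·6 + 4·8·1 + 1·7·9 = 434 ≡ 5.
  α_i^2 mod 11 = [3, 4, 3, 9, 5].
  S_2 = Σ v_i α_i^2 r_i = 3·3·3 + 7·4·3 + 7·3·6 + 4·9·1 + 1·5·9 = 318 ≡ 10.
  S = (8, 5, 10) ≠ 0, so r is not a codeword (an error is present).
Step 3: locate the error. For a single error e at position i, S_ℓ = v_i·e·α_i^ℓ, so α_err = S_1/S_0.
  S_0^{−1} = 8^{−1} = 7 (mod 11), so α_err = 5·7 = 35 ≡ 2 = α_2. Error position i = 2.
  Consistency check: S_2/S_1 = 10·9 = 90 ≡ 2 = α_err ✓ (single-error assumption holds).
Step 4: error magnitude e = S_0/v_2 = S_0·∏_{j≠2}(α_2 − α_j) = 8·8 = 64 ≡ 9 (mod 11).
Step 5: correct position 2: c_2 = r_2 − e = 3 − 9 ≡ 5 (mod 11). Hence c = [3, 5, 6, 1, 9].
  Check: interpolating c through the α_i gives m(x) = 10 + 3·x (degree < 2) with m(α_i) = c_i for every i, so c is indeed a codeword.


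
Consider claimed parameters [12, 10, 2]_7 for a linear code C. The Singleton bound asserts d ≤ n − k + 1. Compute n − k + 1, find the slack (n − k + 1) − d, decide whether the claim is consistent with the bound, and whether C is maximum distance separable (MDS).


Singleton RHS = n − k + 1 = 3, slack = 1, bound satisfied, not MDS.

Singleton bound: d ≤ n − k + 1.
Here n = 12, k = 10, so n − k + 1 = 3.
Given d = 2, check d ≤ 3: YES.
Slack = (n − k + 1) − d = 1.
The code is NOT MDS (slack = 1 > 0).
Description: the claimed parameters are [12, 10, 2]_7; such a code would be non-MDS.


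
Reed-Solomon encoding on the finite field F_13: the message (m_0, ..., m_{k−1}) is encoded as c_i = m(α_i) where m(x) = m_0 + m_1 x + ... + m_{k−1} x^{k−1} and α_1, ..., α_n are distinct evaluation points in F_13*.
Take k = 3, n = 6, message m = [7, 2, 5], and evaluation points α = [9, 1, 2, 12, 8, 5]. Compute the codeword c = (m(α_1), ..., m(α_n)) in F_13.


c = [1, 1, 5, 10, 5, 12]

Message polynomial: m(x) = 7 + 2·x + 5·x^2 (mod 13).
For each evaluation point α_i, compute m(α_i) mod 13:
  α_1 = 9: Horner steps 5 → 8 → 1, so m(9) = 1.
  α_2 = 1: Horner steps 5 → 7 → 1, so m(1) = 1.
  α_3 = 2: Horner steps 5 → 12 → 5, so m(2) = 5.
  α_4 = 12: Horner steps 5 → 10 → 10, so m(12) = 10.
  α_5 = 8: Horner steps 5 → 3 → 5, so m(8) = 5.
  α_6 = 5: Horner steps 5 → 1 → 12, so m(5) = 12.
Codeword c = [1, 1, 5, 10, 5, 12] ∈ F_13^6.


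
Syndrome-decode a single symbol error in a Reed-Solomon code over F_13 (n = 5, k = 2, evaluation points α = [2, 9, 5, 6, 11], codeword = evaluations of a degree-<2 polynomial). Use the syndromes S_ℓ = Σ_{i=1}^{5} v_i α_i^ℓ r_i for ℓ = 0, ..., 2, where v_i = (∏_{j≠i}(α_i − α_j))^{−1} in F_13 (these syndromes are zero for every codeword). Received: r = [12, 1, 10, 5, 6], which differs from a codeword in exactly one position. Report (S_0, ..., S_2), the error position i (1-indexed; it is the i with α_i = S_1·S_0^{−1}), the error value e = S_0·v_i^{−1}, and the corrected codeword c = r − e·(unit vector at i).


S = (11, 8, 7), error at position 2, error magnitude e = 11, c = [12, 3, 10, 5, 6].

Step 1: column multipliers v_i = (∏_{j≠i}(α_i − α_j))^{−1} mod 13.
  i = 1 (α = 2): (2−9)(2−5)(2−6)(2−11) = (−7)·(−3)·(−4)·(−9) = 756 ≡ 2, so v_1 = 2^{−1} = 7 (mod 13).
  i = 2 (α = 9): (9−2)(9−5)(9−6)(9−11) = 7·4·3·(−2) = −168 ≡ 1, so v_2 = 1^{−1} = 1 (mod 13).
  i = 3 (α = 5): (5−2)(5−9)(5−6)(5−11) = 3·(−4)·(−1)·(−6) = −72 ≡ 6, so v_3 = 6^{−1} = 11 (mod 13).
  i = 4 (α = 6): (6−2)(6−9)(6−5)(6−11) = 4·(−3)·1·(−5) = 60 ≡ 8, so v_4 = 8^{−1} = 5 (mod 13).
  i = 5 (α = 11): (11−2)(11−9)(11−5)(11−6) = 9·2·6·5 = 540 ≡ 7, so v_5 = 7^{−1} = 2 (mod 13).
  v = [7, 1, 11, 5, 2].
Step 2: syndromes of r = [12, 1, 10, 5, 6] (all sums mod 13).
  S_0 = Σ v_i r_i = 7·12 + 1·1 + 11·10 + 5·5 + 2·6 = 232 ≡ 11.
  S_1 = Σ v_i α_i r_i = 7·2·12 + 1·9·1 + 11·5·10 + 5·6·5 + 2·11·6 = 1009 ≡ 8.
  α_i^2 mod 13 = [4, 3, 12, 10, 4].
  S_2 = Σ v_i α_i^2 r_i = 7·4·12 + 1·3·1 + 11·12·10 + 5·10·5 + 2·4·6 = 1957 ≡ 7.
  S = (11, 8, 7) ≠ 0, so r is not a codeword (an error is present).
Step 3: locate the error. For a single error e at position i, S_ℓ = v_i·e·α_i^ℓ, so α_err = S_1/S_0.
  S_0^{−1} = 11^{−1} = 6 (mod 13), so α_err = 8·6 = 48 ≡ 9 = α_2. Error position i = 2.
  Consistency check: S_2/S_1 = 7·5 = 35 ≡ 9 = α_err ✓ (single-error assumption holds).
Step 4: error magnitude e = S_0/v_2 = S_0·∏_{j≠2}(α_2 − α_j) = 11·1 = 11 ≡ 11 (mod 13).
Step 5: correct position 2: c_2 = r_2 − e = 1 − 11 ≡ 3 (mod 13). Hence c = [12, 3, 10, 5, 6].
  Check: interpolating c through the α_i gives m(x) = 9 + 8·x (degree < 2) with m(α_i) = c_i for every i, so c is indeed a codeword.


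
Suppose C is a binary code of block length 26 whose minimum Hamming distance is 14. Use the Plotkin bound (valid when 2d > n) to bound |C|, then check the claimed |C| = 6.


Plotkin bound M ≤ 14; given |C| = 6 ≤ bound (satisfied).

Check applicability: 2d = 28, n = 26.
2d − n = 2 > 0, so Plotkin applies.
Compute d/(2d−n) = 14/2 ≈ 7.0000.
⌊d/(2d−n)⌋ = 7.
Plotkin bound: M ≤ 2·7 = 14.
Given |C| = 6, check: satisfied.
This |C| is below the Plotkin bound.


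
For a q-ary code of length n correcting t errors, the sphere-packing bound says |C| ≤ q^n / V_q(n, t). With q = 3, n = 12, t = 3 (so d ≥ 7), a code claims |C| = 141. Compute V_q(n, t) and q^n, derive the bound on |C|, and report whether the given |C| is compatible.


V_q(n, t) = 2049, q^n = 531441, Hamming bound = 259, |C| = 141 ≤ bound (satisfied).

Step 1: Compute V_q(n, t) = Σ_{j=0}^3 C(n, j) (q−1)^j.
  j = 0: C(12,0)·(2)^0 = 1·1 = 1.
  j = 1: C(12,1)·(2)^1 = 12·2 = 24.
  j = 2: C(12,2)·(2)^2 = 66·4 = 264.
  j = 3: C(12,3)·(2)^3 = 220·8 = 1760.
  V_q(n, t) = 1 + 24 + 264 + 1760 = 2049.
Step 2: q^n = 3^12 = 531441.
Step 3: Hamming bound ⌊q^n / V_q(n,t)⌋ = ⌊531441/2049⌋ = 259.
Step 4: Compare |C| = 141 to 259: satisfied.
The claimed |C| lies below the Hamming bound.


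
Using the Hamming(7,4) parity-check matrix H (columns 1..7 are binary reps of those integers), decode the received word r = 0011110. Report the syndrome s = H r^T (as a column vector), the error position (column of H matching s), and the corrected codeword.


s = (1, 0, 0)^T, error position = 4, corrected codeword c = 0010110

Compute s = H r^T mod 2 one row at a time:
  s_1 = 1 + 1 + 1 + 0 = 3 ≡ 1 (mod 2).
  s_2 = 0 + 1 + 1 + 0 = 2 ≡ 0 (mod 2).
  s_3 = 0 + 1 + 1 + 0 = 2 ≡ 0 (mod 2).
s = (1, 0, 0)^T — this equals column 4 of H (binary 100), so error is at position 4.
Correct: flip bit 4 of r = 0011110 to get c = 0010110.


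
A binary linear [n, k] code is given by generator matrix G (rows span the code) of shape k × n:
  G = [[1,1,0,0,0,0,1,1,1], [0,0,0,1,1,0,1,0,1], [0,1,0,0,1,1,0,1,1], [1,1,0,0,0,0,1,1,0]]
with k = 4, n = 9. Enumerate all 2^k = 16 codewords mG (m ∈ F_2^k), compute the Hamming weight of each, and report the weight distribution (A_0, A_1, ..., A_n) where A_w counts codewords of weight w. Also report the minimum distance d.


Weight distribution: A_0 = 1, A_1 = 1, A_3 = 2, A_4 = 5, A_5 = 5, A_6 = 2. Minimum distance d = 1.

Enumerate all 2^4 = 16 messages m ∈ F_2^4.
For each, compute codeword c = mG in F_2^9, then tally its weight.
  m = 0000 → c = 000000000, weight = 0.
  m = 1000 → c = 110000111, weight = 5.
  m = 0100 → c = 000110101, weight = 4.
  m = 1100 → c = 110110010, weight = 5.
  m = 0010 → c = 010011011, weight = 5.
  m = 1010 → c = 100011100, weight = 4.
  m = 0110 → c = 010101110, weight = 5.
  m = 1110 → c = 100101001, weight = 4.
  m = 0001 → c = 110000110, weight = 4.
  m = 1001 → c = 000000001, weight = 1.
  m = 0101 → c = 110110011, weight = 6.
  m = 1101 → c = 000110100, weight = 3.
  m = 0011 → c = 100011101, weight = 5.
  m = 1011 → c = 010011010, weight = 4.
  m = 0111 → c = 100101000, weight = 3.
  m = 1111 → c = 010101111, weight = 6.
Tally weights:
  weight 0: 1 codewords.
  weight 1: 1 codewords.
  weight 3: 2 codewords.
  weight 4: 5 codewords.
  weight 5: 5 codewords.
  weight 6: 2 codewords.
Minimum distance d = smallest w > 0 with A_w > 0 = 1.
Sanity: Σ A_w = 16 = 2^4 = 16 ✓.


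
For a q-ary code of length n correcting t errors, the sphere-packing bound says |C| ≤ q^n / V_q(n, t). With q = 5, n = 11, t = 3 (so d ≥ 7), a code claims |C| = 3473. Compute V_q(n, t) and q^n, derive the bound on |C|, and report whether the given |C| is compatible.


V_q(n, t) = 11485, q^n = 48828125, Hamming bound = 4251, |C| = 3473 ≤ bound (satisfied).

Step 1: Compute V_q(n, t) = Σ_{j=0}^3 C(n, j) (q−1)^j.
  j = 0: C(11,0)·(4)^0 = 1·1 = 1.
  j = 1: C(11,1)·(4)^1 = 11·4 = 44.
  j = 2: C(11,2)·(4)^2 = 55·16 = 880.
  j = 3: C(11,3)·(4)^3 = 165·64 = 10560.
  V_q(n, t) = 1 + 44 + 880 + 10560 = 11485.
Step 2: q^n = 5^11 = 48828125.
Step 3: Hamming bound ⌊q^n / V_q(n,t)⌋ = ⌊48828125/11485⌋ = 4251.
Step 4: Compare |C| = 3473 to 4251: satisfied.
The claimed |C| lies below the Hamming bound.


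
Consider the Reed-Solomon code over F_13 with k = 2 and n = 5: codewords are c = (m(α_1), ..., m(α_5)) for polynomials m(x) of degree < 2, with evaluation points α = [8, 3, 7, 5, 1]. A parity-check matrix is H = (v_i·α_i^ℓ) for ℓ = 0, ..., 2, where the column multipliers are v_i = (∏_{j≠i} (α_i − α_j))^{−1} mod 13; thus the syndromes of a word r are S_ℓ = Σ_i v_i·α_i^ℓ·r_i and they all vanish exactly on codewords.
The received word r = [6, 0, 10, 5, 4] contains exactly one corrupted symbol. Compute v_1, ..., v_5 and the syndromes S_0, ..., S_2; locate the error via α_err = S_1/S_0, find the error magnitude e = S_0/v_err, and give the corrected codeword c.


S = (2, 2, 2), error at position 5, error magnitude e = 9, c = [6, 0, 10, 5, 8].

Step 1: column multipliers v_i = (∏_{j≠i}(α_i − α_j))^{−1} mod 13.
  i = 1 (α = 8): (8−3)(8−7)(8−5)(8−1) = 5·1·3·7 = 105 ≡ 1, so v_1 = 1^{−1} = 1 (mod 13).
  i = 2 (α = 3): (3−8)(3−7)(3−5)(3−1) = (−5)·(−4)·(−2)·2 = −80 ≡ 11, so v_2 = 11^{−1} = 6 (mod 13).
  i = 3 (α = 7): (7−8)(7−3)(7−5)(7−1) = (−1)·4·2·6 = −48 ≡ 4, so v_3 = 4^{−1} = 10 (mod 13).
  i = 4 (α = 5): (5−8)(5−3)(5−7)(5−1) = (−3)·2·(−2)·4 = 48 ≡ 9, so v_4 = 9^{−1} = 3 (mod 13).
  i = 5 (α = 1): (1−8)(1−3)(1−7)(1−5) = (−7)·(−2)·(−6)·(−4) = 336 ≡ 11, so v_5 = 11^{−1} = 6 (mod 13).
  v = [1, 6, 10, 3, 6].
Step 2: syndromes of r = [6, 0, 10, 5, 4] (all sums mod 13).
  S_0 = Σ v_i r_i = 1·6 + 6·0 + 10·10 + 3·5 + 6·4 = 145 ≡ 2.
  S_1 = Σ v_i α_i r_i = 1·8·6 + 6·3·0 + 10·7·10 + 3·5·5 + 6·1·4 = 847 ≡ 2.
  α_i^2 mod 13 = [12, 9, 10, 12, 1].
  S_2 = Σ v_i α_i^2 r_i = 1·12·6 + 6·9·0 + 10·10·10 + 3·12·5 + 6·1·4 = 1276 ≡ 2.
  S = (2, 2, 2) ≠ 0, so r is not a codeword (an error is present).
Step 3: locate the error. For a single error e at position i, S_ℓ = v_i·e·α_i^ℓ, so α_err = S_1/S_0.
  S_0^{−1} = 2^{−1} = 7 (mod 13), so α_err = 2·7 = 14 ≡ 1 = α_5. Error position i = 5.
  Consistency check: S_2/S_1 = 2·7 = 14 ≡ 1 = α_err ✓ (single-error assumption holds).
Step 4: error magnitude e = S_0/v_5 = S_0·∏_{j≠5}(α_5 − α_j) = 2·11 = 22 ≡ 9 (mod 13).
Step 5: correct position 5: c_5 = r_5 − e = 4 − 9 ≡ 8 (mod 13). Hence c = [6, 0, 10, 5, 8].
  Check: interpolating c through the α_i gives m(x) = 12 + 9·x (degree < 2) with m(α_i) = c_i for every i, so c is indeed a codeword.


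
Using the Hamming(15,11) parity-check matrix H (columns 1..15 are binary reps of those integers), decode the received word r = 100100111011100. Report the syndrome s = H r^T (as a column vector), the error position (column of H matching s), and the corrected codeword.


s = (1, 0, 0, 1)^T, error position = 9, corrected codeword c = 100100110011100

Compute s = H r^T mod 2 one row at a time:
  s_1 = 1 + 1 + 0 + 1 + 1 + 1 + 0 + 0 = 5 ≡ 1 (mod 2).
  s_2 = 1 + 0 + 0 + 1 + 1 + 1 + 0 + 0 = 4 ≡ 0 (mod 2).
  s_3 = 0 + 0 + 0 + 1 + 0 + 1 + 0 + 0 = 2 ≡ 0 (mod 2).
  s_4 = 1 + 0 + 0 + 1 + 1 + 1 + 1 + 0 = 5 ≡ 1 (mod 2).
s = (1, 0, 0, 1)^T — this equals column 9 of H (binary 1001), so error is at position 9.
Correct: flip bit 9 of r = 100100111011100 to get c = 100100110011100.


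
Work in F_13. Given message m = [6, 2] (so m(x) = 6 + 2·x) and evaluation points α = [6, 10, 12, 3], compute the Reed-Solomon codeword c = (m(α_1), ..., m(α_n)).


c = [5, 0, 4, 12]

Message polynomial: m(x) = 6 + 2·x (mod 13).
For each evaluation point α_i, compute m(α_i) mod 13:
  α_1 = 6: Horner steps 2 → 5, so m(6) = 5.
  α_2 = 10: Horner steps 2 → 0, so m(10) = 0.
  α_3 = 12: Horner steps 2 → 4, so m(12) = 4.
  α_4 = 3: Horner steps 2 → 12, so m(3) = 12.
Codeword c = [5, 0, 4, 12] ∈ F_13^4.


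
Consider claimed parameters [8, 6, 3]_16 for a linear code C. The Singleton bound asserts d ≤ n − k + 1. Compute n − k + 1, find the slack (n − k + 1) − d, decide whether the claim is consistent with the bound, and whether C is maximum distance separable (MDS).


Singleton RHS = n − k + 1 = 3, slack = 0, bound satisfied, MDS.

Singleton bound: d ≤ n − k + 1.
Here n = 8, k = 6, so n − k + 1 = 3.
Given d = 3, check d ≤ 3: YES.
Slack = (n − k + 1) − d = 0.
The code is MDS (slack = 0).
Description: the claimed parameters are [8, 6, 3]_16; such a code would be MDS (meets Singleton bound).


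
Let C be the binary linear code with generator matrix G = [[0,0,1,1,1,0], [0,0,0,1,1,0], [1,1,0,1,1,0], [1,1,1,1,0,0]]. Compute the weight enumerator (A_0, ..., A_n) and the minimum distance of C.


Weight distribution: A_0 = 1, A_1 = 3, A_2 = 4, A_3 = 4, A_4 = 3, A_5 = 1. Minimum distance d = 1.

Enumerate all 2^4 = 16 messages m ∈ F_2^4.
For each, compute codeword c = mG in F_2^6, then tally its weight.
  m = 0000 → c = 000000, weight = 0.
  m = 1000 → c = 001110, weight = 3.
  m = 0100 → c = 000110, weight = 2.
  m = 1100 → c = 001000, weight = 1.
  m = 0010 → c = 110110, weight = 4.
  m = 1010 → c = 111000, weight = 3.
  m = 0110 → c = 110000, weight = 2.
  m = 1110 → c = 111110, weight = 5.
  m = 0001 → c = 111100, weight = 4.
  m = 1001 → c = 110010, weight = 3.
  m = 0101 → c = 111010, weight = 4.
  m = 1101 → c = 110100, weight = 3.
  m = 0011 → c = 001010, weight = 2.
  m = 1011 → c = 000100, weight = 1.
  m = 0111 → c = 001100, weight = 2.
  m = 1111 → c = 000010, weight = 1.
Tally weights:
  weight 0: 1 codewords.
  weight 1: 3 codewords.
  weight 2: 4 codewords.
  weight 3: 4 codewords.
  weight 4: 3 codewords.
  weight 5: 1 codewords.
Minimum distance d = smallest w > 0 with A_w > 0 = 1.
Sanity: Σ A_w = 16 = 2^4 = 16 ✓.


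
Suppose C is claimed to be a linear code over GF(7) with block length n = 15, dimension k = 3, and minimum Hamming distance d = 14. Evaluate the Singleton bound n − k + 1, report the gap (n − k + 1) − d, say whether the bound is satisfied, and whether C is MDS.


Singleton RHS = n − k + 1 = 13, slack = -1, bound violated (no such code; not MDS).

Singleton bound: d ≤ n − k + 1.
Here n = 15, k = 3, so n − k + 1 = 13.
Given d = 14, check d ≤ 13: NO.
Slack = (n − k + 1) − d = -1.
The slack is negative: d = 14 exceeds n − k + 1 = 13 by 1, so the Singleton bound is violated and no linear [15, 3, 14]_7 code can exist. In particular it is not MDS (MDS requires d = n − k + 1 exactly).
Description: the claimed parameters are [15, 3, 14]_7; such a code would be impossible (violates the Singleton bound).


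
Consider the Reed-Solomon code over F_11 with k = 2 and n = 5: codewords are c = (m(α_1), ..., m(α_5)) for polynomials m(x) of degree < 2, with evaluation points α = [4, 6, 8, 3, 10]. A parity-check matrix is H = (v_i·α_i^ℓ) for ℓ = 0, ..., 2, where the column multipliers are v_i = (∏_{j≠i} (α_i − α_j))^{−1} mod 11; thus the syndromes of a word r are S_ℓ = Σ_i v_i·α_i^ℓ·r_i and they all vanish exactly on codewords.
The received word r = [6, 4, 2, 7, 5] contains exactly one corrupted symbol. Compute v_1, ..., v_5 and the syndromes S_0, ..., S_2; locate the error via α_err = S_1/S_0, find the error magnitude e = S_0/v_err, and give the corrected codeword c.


S = (10, 1, 10), error at position 5, error magnitude e = 5, c = [6, 4, 2, 7, 0].

Step 1: column multipliers v_i = (∏_{j≠i}(α_i − α_j))^{−1} mod 11.
  i = 1 (α = 4): (4−6)(4−8)(4−3)(4−10) = (−2)·(−4)·1·(−6) = −48 ≡ 7, so v_1 = 7^{−1} = 8 (mod 11).
  i = 2 (α = 6): (6−4)(6−8)(6−3)(6−10) = 2·(−2)·3·(−4) = 48 ≡ 4, so v_2 = 4^{−1} = 3 (mod 11).
  i = 3 (α = 8): (8−4)(8−6)(8−3)(8−10) = 4·2·5·(−2) = −80 ≡ 8, so v_3 = 8^{−1} = 7 (mod 11).
  i = 4 (α = 3): (3−4)(3−6)(3−8)(3−10) = (−1)·(−3)·(−5)·(−7) = 105 ≡ 6, so v_4 = 6^{−1} = 2 (mod 11).
  i = 5 (α = 10): (10−4)(10−6)(10−8)(10−3) = 6·4·2·7 = 336 ≡ 6, so v_5 = 6^{−1} = 2 (mod 11).
  v = [8, 3, 7, 2, 2].
Step 2: syndromes of r = [6, 4, 2, 7, 5] (all sums mod 11).
  S_0 = Σ v_i r_i = 8·6 + 3·4 + 7·2 + 2·7 + 2·5 = 98 ≡ 10.
  S_1 = Σ v_i α_i r_i = 8·4·6 + 3·6·4 + 7·8·2 + 2·3·7 + 2·10·5 = 518 ≡ 1.
  α_i^2 mod 11 = [5, 3, 9, 9, 1].
  S_2 = Σ v_i α_i^2 r_i = 8·5·6 + 3·3·4 + 7·9·2 + 2·9·7 + 2·1·5 = 538 ≡ 10.
  S = (10, 1, 10) ≠ 0, so r is not a codeword (an error is present).
Step 3: locate the error. For a single error e at position i, S_ℓ = v_i·e·α_i^ℓ, so α_err = S_1/S_0.
  S_0^{−1} = 10^{−1} = 10 (mod 11), so α_err = 1·10 = 10 ≡ 10 = α_5. Error position i = 5.
  Consistency check: S_2/S_1 = 10·1 = 10 ≡ 10 = α_err ✓ (single-error assumption holds).
Step 4: error magnitude e = S_0/v_5 = S_0·∏_{j≠5}(α_5 − α_j) = 10·6 = 60 ≡ 5 (mod 11).
Step 5: correct position 5: c_5 = r_5 − e = 5 − 5 ≡ 0 (mod 11). Hence c = [6, 4, 2, 7, 0].
  Check: interpolating c through the α_i gives m(x) = 10 + 10·x (degree < 2) with m(α_i) = c_i for every i, so c is indeed a codeword.


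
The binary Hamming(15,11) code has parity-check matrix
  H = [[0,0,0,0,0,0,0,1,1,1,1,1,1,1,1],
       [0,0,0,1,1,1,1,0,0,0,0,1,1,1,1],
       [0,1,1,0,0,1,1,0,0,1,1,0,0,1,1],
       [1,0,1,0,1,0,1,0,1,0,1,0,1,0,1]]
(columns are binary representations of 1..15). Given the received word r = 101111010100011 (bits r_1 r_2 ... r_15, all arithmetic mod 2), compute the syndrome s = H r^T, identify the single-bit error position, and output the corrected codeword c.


s = (0, 1, 1, 0)^T, error position = 6, corrected codeword c = 101110010100011

Compute s = H r^T mod 2 one row at a time:
  s_1 = 1 + 0 + 1 + 0 + 0 + 0 + 1 + 1 = 4 ≡ 0 (mod 2).
  s_2 = 1 + 1 + 1 + 0 + 0 + 0 + 1 + 1 = 5 ≡ 1 (mod 2).
  s_3 = 0 + 1 + 1 + 0 + 1 + 0 + 1 + 1 = 5 ≡ 1 (mod 2).
  s_4 = 1 + 1 + 1 + 0 + 0 + 0 + 0 + 1 = 4 ≡ 0 (mod 2).
s = (0, 1, 1, 0)^T — this equals column 6 of H (binary 0110), so error is at position 6.
Correct: flip bit 6 of r = 101111010100011 to get c = 101110010100011.


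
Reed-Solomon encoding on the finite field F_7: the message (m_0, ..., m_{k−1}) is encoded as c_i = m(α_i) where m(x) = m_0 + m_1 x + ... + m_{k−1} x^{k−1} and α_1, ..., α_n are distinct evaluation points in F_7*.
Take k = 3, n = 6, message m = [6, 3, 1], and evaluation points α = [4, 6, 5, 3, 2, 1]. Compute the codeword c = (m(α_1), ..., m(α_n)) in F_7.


c = [6, 4, 4, 3, 2, 3]

Message polynomial: m(x) = 6 + 3·x + 1·x^2 (mod 7).
For each evaluation point α_i, compute m(α_i) mod 7:
  α_1 = 4: Horner steps 1 → 0 → 6, so m(4) = 6.
  α_2 = 6: Horner steps 1 → 2 → 4, so m(6) = 4.
  α_3 = 5: Horner steps 1 → 1 → 4, so m(5) = 4.
  α_4 = 3: Horner steps 1 → 6 → 3, so m(3) = 3.
  α_5 = 2: Horner steps 1 → 5 → 2, so m(2) = 2.
  α_6 = 1: Horner steps 1 → 4 → 3, so m(1) = 3.
Codeword c = [6, 4, 4, 3, 2, 3] ∈ F_7^6.
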